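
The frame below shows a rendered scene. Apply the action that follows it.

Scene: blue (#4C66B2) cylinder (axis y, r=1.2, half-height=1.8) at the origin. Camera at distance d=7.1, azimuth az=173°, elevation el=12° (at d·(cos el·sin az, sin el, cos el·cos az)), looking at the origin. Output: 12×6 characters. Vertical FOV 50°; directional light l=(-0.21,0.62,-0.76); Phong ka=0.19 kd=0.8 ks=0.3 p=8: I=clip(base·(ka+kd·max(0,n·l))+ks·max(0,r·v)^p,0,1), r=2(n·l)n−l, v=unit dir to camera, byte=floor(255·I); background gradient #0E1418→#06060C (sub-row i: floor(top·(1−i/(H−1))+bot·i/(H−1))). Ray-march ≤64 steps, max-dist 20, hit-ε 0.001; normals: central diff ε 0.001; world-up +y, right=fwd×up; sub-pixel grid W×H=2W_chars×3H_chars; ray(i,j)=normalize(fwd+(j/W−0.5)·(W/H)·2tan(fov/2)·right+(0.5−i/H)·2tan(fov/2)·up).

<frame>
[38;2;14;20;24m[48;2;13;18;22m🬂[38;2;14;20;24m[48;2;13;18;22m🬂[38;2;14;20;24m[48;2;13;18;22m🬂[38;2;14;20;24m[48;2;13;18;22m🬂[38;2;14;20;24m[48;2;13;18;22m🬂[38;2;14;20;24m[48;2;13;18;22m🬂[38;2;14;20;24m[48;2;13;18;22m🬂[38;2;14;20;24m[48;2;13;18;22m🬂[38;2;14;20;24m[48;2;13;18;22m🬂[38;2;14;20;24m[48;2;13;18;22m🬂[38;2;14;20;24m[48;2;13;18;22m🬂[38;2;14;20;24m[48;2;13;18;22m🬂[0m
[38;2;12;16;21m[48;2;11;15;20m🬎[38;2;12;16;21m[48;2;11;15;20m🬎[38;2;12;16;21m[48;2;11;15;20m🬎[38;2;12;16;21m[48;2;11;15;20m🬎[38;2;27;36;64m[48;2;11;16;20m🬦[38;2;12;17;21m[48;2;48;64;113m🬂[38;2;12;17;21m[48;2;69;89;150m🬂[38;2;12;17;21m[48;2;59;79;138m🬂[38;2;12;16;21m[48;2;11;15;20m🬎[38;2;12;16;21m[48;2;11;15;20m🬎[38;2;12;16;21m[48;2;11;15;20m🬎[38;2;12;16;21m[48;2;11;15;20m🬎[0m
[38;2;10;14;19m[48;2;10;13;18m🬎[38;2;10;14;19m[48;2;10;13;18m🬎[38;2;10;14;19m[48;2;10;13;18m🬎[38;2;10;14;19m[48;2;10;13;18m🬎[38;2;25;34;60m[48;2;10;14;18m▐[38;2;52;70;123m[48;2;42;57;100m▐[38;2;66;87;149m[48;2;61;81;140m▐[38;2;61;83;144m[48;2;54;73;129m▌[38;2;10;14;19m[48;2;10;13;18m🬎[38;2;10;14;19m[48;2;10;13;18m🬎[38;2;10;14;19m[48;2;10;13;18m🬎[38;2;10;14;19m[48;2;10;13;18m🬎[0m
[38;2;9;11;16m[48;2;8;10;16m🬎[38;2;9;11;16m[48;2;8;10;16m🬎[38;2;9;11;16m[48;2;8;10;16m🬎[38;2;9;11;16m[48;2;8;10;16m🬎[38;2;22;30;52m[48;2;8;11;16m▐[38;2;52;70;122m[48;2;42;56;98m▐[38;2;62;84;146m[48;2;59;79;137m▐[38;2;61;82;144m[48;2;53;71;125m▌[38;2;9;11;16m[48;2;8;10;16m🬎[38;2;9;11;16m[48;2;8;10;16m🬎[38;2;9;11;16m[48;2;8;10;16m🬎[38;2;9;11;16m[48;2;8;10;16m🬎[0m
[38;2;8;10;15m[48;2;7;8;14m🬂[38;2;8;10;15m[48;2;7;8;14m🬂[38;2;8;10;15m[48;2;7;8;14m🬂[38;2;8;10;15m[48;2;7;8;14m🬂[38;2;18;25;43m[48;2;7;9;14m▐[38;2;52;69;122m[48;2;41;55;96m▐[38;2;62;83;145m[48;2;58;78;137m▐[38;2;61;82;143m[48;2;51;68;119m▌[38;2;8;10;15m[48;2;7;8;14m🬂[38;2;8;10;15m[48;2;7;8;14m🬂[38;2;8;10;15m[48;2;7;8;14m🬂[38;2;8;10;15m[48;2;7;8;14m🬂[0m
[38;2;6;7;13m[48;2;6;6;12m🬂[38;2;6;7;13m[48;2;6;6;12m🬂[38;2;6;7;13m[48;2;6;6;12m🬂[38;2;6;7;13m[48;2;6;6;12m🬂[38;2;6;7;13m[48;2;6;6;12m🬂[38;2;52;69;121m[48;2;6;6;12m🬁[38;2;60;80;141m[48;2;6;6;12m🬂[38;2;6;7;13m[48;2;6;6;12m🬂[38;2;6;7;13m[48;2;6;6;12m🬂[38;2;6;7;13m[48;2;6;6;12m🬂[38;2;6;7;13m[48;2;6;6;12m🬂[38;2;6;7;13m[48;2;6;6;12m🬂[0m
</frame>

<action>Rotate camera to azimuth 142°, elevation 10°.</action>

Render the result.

<frame>
[38;2;14;20;24m[48;2;13;18;22m🬂[38;2;14;20;24m[48;2;13;18;22m🬂[38;2;14;20;24m[48;2;13;18;22m🬂[38;2;14;20;24m[48;2;13;18;22m🬂[38;2;14;20;24m[48;2;13;18;22m🬂[38;2;14;20;24m[48;2;13;18;22m🬂[38;2;14;20;24m[48;2;13;18;22m🬂[38;2;14;20;24m[48;2;13;18;22m🬂[38;2;14;20;24m[48;2;13;18;22m🬂[38;2;14;20;24m[48;2;13;18;22m🬂[38;2;14;20;24m[48;2;13;18;22m🬂[38;2;14;20;24m[48;2;13;18;22m🬂[0m
[38;2;12;16;21m[48;2;11;15;20m🬎[38;2;12;16;21m[48;2;11;15;20m🬎[38;2;12;16;21m[48;2;11;15;20m🬎[38;2;12;16;21m[48;2;11;15;20m🬎[38;2;14;19;33m[48;2;11;16;20m🬦[38;2;15;21;33m[48;2;32;43;76m🬕[38;2;12;17;21m[48;2;51;67;114m🬂[38;2;12;17;21m[48;2;66;87;147m🬂[38;2;12;16;21m[48;2;11;15;20m🬎[38;2;12;16;21m[48;2;11;15;20m🬎[38;2;12;16;21m[48;2;11;15;20m🬎[38;2;12;16;21m[48;2;11;15;20m🬎[0m
[38;2;10;14;19m[48;2;10;13;18m🬎[38;2;10;14;19m[48;2;10;13;18m🬎[38;2;10;14;19m[48;2;10;13;18m🬎[38;2;10;14;19m[48;2;10;13;18m🬎[38;2;14;19;33m[48;2;10;14;18m▐[38;2;32;43;75m[48;2;18;25;44m▐[38;2;43;57;100m[48;2;55;73;124m▌[38;2;63;83;145m[48;2;63;83;141m🬨[38;2;10;14;19m[48;2;10;13;18m🬎[38;2;10;14;19m[48;2;10;13;18m🬎[38;2;10;14;19m[48;2;10;13;18m🬎[38;2;10;14;19m[48;2;10;13;18m🬎[0m
[38;2;9;11;16m[48;2;8;10;16m🬎[38;2;9;11;16m[48;2;8;10;16m🬎[38;2;9;11;16m[48;2;8;10;16m🬎[38;2;9;11;16m[48;2;8;10;16m🬎[38;2;14;19;33m[48;2;8;11;16m▐[38;2;31;42;74m[48;2;18;24;42m▐[38;2;52;70;122m[48;2;42;57;100m▐[38;2;62;83;145m[48;2;60;80;139m▐[38;2;9;11;16m[48;2;8;10;16m🬎[38;2;9;11;16m[48;2;8;10;16m🬎[38;2;9;11;16m[48;2;8;10;16m🬎[38;2;9;11;16m[48;2;8;10;16m🬎[0m
[38;2;8;10;15m[48;2;7;8;14m🬂[38;2;8;10;15m[48;2;7;8;14m🬂[38;2;8;10;15m[48;2;7;8;14m🬂[38;2;8;10;15m[48;2;7;8;14m🬂[38;2;14;19;33m[48;2;7;9;14m▐[38;2;31;42;74m[48;2;17;22;40m▐[38;2;42;57;100m[48;2;52;70;122m▌[38;2;59;79;139m[48;2;61;82;144m▌[38;2;8;10;15m[48;2;7;8;14m🬂[38;2;8;10;15m[48;2;7;8;14m🬂[38;2;8;10;15m[48;2;7;8;14m🬂[38;2;8;10;15m[48;2;7;8;14m🬂[0m
[38;2;6;7;13m[48;2;6;6;12m🬂[38;2;6;7;13m[48;2;6;6;12m🬂[38;2;6;7;13m[48;2;6;6;12m🬂[38;2;6;7;13m[48;2;6;6;12m🬂[38;2;6;7;13m[48;2;6;6;12m🬂[38;2;31;42;73m[48;2;6;6;12m🬁[38;2;47;63;111m[48;2;6;6;12m🬂[38;2;6;7;13m[48;2;6;6;12m🬂[38;2;6;7;13m[48;2;6;6;12m🬂[38;2;6;7;13m[48;2;6;6;12m🬂[38;2;6;7;13m[48;2;6;6;12m🬂[38;2;6;7;13m[48;2;6;6;12m🬂[0m
</frame>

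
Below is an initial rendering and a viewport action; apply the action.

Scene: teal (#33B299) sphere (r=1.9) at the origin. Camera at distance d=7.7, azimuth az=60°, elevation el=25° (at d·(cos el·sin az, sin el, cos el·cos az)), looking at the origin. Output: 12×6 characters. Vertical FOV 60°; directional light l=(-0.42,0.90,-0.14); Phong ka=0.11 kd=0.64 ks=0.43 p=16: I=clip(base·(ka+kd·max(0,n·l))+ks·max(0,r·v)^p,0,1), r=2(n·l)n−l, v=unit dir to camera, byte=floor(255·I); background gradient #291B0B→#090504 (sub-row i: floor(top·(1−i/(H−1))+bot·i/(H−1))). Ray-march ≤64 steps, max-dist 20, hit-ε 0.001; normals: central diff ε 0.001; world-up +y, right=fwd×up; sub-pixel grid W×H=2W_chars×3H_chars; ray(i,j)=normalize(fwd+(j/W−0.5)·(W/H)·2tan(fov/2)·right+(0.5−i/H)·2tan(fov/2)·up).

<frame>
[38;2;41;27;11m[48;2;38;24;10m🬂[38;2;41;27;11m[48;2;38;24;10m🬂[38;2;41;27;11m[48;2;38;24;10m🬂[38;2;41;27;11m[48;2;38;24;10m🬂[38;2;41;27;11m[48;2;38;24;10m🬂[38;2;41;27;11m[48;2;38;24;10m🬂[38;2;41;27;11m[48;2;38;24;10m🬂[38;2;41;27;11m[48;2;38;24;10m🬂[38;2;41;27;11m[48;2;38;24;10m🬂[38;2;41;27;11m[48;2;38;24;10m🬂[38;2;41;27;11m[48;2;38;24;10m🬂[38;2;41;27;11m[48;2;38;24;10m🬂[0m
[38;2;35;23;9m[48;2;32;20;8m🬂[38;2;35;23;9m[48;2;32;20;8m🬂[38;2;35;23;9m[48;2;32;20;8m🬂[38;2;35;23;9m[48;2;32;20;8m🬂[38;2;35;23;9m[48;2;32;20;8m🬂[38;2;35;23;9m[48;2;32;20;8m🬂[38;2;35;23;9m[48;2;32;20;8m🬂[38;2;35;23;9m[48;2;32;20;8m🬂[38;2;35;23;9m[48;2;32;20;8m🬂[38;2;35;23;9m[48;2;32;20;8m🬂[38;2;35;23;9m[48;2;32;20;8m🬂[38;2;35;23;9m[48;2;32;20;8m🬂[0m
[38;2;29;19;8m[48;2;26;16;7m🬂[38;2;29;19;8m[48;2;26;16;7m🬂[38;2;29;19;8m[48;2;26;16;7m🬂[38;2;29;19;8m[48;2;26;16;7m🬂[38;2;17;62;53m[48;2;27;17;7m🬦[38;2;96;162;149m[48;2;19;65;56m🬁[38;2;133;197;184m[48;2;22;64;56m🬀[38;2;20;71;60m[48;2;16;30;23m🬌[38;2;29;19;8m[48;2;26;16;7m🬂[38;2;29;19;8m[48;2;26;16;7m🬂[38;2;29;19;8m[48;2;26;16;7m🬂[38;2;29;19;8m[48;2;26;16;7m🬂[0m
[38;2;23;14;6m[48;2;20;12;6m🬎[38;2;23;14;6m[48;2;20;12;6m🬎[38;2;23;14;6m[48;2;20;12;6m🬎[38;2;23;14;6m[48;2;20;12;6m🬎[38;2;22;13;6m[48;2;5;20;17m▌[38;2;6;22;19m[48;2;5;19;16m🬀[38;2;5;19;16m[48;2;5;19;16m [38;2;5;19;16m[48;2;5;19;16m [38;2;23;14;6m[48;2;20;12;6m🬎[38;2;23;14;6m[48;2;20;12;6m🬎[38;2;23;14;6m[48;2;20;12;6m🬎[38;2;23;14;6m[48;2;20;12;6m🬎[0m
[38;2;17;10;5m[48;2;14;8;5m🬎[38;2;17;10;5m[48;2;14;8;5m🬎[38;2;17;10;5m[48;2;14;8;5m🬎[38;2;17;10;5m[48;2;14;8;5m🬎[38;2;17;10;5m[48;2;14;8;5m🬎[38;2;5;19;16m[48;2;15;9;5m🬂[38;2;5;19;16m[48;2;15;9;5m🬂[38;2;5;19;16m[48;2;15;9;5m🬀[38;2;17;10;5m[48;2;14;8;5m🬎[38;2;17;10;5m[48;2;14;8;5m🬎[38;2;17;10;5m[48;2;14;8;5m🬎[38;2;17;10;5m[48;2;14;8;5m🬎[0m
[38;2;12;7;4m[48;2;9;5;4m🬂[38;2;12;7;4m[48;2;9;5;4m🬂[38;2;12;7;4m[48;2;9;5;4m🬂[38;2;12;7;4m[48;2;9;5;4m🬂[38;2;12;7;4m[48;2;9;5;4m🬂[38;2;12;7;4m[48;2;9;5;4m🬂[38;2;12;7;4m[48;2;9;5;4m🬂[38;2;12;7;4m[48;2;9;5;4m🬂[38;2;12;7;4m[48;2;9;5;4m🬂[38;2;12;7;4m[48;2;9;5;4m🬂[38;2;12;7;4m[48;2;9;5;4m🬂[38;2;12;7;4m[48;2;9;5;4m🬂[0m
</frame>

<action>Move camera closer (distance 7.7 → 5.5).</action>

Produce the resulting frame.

<frame>
[38;2;41;27;11m[48;2;38;24;10m🬂[38;2;41;27;11m[48;2;38;24;10m🬂[38;2;41;27;11m[48;2;38;24;10m🬂[38;2;41;27;11m[48;2;38;24;10m🬂[38;2;41;27;11m[48;2;38;24;10m🬂[38;2;41;27;11m[48;2;38;24;10m🬂[38;2;41;27;11m[48;2;38;24;10m🬂[38;2;41;27;11m[48;2;38;24;10m🬂[38;2;41;27;11m[48;2;38;24;10m🬂[38;2;41;27;11m[48;2;38;24;10m🬂[38;2;41;27;11m[48;2;38;24;10m🬂[38;2;41;27;11m[48;2;38;24;10m🬂[0m
[38;2;35;23;9m[48;2;32;20;8m🬂[38;2;35;23;9m[48;2;32;20;8m🬂[38;2;35;23;9m[48;2;32;20;8m🬂[38;2;35;23;9m[48;2;32;20;8m🬂[38;2;34;22;9m[48;2;28;93;79m🬎[38;2;35;23;9m[48;2;64;130;117m🬂[38;2;35;23;9m[48;2;72;134;122m🬂[38;2;27;87;75m[48;2;34;22;9m🬱[38;2;23;82;71m[48;2;33;21;8m🬏[38;2;35;23;9m[48;2;32;20;8m🬂[38;2;35;23;9m[48;2;32;20;8m🬂[38;2;35;23;9m[48;2;32;20;8m🬂[0m
[38;2;29;19;8m[48;2;26;16;7m🬂[38;2;29;19;8m[48;2;26;16;7m🬂[38;2;29;19;8m[48;2;26;16;7m🬂[38;2;13;50;42m[48;2;27;17;7m🬦[38;2;18;65;55m[48;2;11;41;36m🬆[38;2;22;68;59m[48;2;11;40;35m🬂[38;2;20;63;54m[48;2;10;38;32m🬂[38;2;15;54;46m[48;2;9;33;28m🬆[38;2;13;49;42m[48;2;14;24;18m🬌[38;2;29;19;8m[48;2;26;16;7m🬂[38;2;29;19;8m[48;2;26;16;7m🬂[38;2;29;19;8m[48;2;26;16;7m🬂[0m
[38;2;23;14;6m[48;2;20;12;6m🬎[38;2;23;14;6m[48;2;20;12;6m🬎[38;2;23;14;6m[48;2;20;12;6m🬎[38;2;22;13;6m[48;2;5;21;18m▌[38;2;6;22;19m[48;2;5;19;16m🬂[38;2;5;20;17m[48;2;5;19;16m🬀[38;2;5;19;16m[48;2;5;19;16m [38;2;5;19;16m[48;2;5;19;16m [38;2;5;19;16m[48;2;5;19;16m [38;2;23;14;6m[48;2;20;12;6m🬎[38;2;23;14;6m[48;2;20;12;6m🬎[38;2;23;14;6m[48;2;20;12;6m🬎[0m
[38;2;17;10;5m[48;2;14;8;5m🬎[38;2;17;10;5m[48;2;14;8;5m🬎[38;2;17;10;5m[48;2;14;8;5m🬎[38;2;17;10;5m[48;2;14;8;5m🬎[38;2;5;19;16m[48;2;14;8;5m🬎[38;2;5;19;16m[48;2;5;19;16m [38;2;5;19;16m[48;2;5;19;16m [38;2;5;19;16m[48;2;14;8;5m🬝[38;2;5;19;16m[48;2;15;9;5m🬄[38;2;17;10;5m[48;2;14;8;5m🬎[38;2;17;10;5m[48;2;14;8;5m🬎[38;2;17;10;5m[48;2;14;8;5m🬎[0m
[38;2;12;7;4m[48;2;9;5;4m🬂[38;2;12;7;4m[48;2;9;5;4m🬂[38;2;12;7;4m[48;2;9;5;4m🬂[38;2;12;7;4m[48;2;9;5;4m🬂[38;2;12;7;4m[48;2;9;5;4m🬂[38;2;12;7;4m[48;2;9;5;4m🬂[38;2;12;7;4m[48;2;9;5;4m🬂[38;2;12;7;4m[48;2;9;5;4m🬂[38;2;12;7;4m[48;2;9;5;4m🬂[38;2;12;7;4m[48;2;9;5;4m🬂[38;2;12;7;4m[48;2;9;5;4m🬂[38;2;12;7;4m[48;2;9;5;4m🬂[0m
</frame>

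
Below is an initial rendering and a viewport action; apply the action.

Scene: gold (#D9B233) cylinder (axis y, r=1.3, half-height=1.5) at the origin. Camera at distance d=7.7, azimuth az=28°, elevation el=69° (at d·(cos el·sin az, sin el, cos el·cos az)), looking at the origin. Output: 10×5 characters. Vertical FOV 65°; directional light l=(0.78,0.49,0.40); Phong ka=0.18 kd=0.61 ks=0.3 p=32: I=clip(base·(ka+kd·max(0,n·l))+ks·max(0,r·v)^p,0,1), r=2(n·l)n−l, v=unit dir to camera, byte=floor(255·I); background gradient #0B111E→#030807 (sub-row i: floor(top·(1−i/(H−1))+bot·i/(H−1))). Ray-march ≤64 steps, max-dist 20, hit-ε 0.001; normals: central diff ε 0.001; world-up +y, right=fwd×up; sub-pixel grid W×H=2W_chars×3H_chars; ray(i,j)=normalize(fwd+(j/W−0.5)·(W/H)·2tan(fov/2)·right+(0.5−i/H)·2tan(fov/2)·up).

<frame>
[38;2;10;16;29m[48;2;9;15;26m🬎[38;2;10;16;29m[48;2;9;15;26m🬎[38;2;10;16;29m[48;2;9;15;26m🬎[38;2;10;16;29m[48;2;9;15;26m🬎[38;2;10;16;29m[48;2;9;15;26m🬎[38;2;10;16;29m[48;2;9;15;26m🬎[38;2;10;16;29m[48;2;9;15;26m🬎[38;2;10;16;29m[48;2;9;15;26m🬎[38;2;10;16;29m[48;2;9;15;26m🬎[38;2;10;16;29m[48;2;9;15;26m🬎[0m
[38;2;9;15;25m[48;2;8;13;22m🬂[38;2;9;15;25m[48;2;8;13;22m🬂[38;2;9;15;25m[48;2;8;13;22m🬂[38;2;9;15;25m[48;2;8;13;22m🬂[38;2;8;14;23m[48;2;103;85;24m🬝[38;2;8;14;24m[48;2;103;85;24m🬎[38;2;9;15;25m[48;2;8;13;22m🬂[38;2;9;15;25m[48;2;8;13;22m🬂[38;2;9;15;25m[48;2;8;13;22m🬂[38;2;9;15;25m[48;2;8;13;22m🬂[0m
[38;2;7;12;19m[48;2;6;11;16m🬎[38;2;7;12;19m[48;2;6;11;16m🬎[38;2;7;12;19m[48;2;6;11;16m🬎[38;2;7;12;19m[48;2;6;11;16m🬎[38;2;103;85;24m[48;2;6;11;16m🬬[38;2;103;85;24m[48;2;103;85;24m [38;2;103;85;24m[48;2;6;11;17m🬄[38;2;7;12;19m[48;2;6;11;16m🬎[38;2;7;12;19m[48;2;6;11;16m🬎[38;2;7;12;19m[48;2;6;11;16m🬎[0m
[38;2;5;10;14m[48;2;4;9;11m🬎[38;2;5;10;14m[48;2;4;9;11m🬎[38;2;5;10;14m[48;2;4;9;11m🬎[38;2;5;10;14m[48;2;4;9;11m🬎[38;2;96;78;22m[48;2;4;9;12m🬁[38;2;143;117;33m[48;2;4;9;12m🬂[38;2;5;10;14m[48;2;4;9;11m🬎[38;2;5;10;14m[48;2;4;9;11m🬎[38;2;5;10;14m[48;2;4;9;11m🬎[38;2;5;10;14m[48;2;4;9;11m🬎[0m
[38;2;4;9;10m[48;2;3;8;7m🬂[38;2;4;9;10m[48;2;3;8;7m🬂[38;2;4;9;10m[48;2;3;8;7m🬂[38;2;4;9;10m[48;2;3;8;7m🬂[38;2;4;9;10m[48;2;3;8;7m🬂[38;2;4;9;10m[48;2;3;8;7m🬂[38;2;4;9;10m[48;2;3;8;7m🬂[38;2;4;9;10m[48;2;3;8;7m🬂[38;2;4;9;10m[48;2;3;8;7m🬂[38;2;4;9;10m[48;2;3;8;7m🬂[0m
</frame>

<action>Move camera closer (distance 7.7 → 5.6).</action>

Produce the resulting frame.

<frame>
[38;2;10;16;29m[48;2;9;15;26m🬎[38;2;10;16;29m[48;2;9;15;26m🬎[38;2;10;16;29m[48;2;9;15;26m🬎[38;2;10;16;29m[48;2;9;15;26m🬎[38;2;10;16;29m[48;2;9;15;26m🬎[38;2;10;16;29m[48;2;9;15;26m🬎[38;2;10;16;29m[48;2;9;15;26m🬎[38;2;10;16;29m[48;2;9;15;26m🬎[38;2;10;16;29m[48;2;9;15;26m🬎[38;2;10;16;29m[48;2;9;15;26m🬎[0m
[38;2;9;15;25m[48;2;8;13;22m🬂[38;2;9;15;25m[48;2;8;13;22m🬂[38;2;9;15;25m[48;2;8;13;22m🬂[38;2;8;14;23m[48;2;103;85;24m🬝[38;2;9;15;25m[48;2;103;85;24m🬂[38;2;9;15;25m[48;2;103;85;24m🬂[38;2;103;85;24m[48;2;8;14;24m🬱[38;2;9;15;25m[48;2;8;13;22m🬂[38;2;9;15;25m[48;2;8;13;22m🬂[38;2;9;15;25m[48;2;8;13;22m🬂[0m
[38;2;7;12;19m[48;2;6;11;16m🬎[38;2;7;12;19m[48;2;6;11;16m🬎[38;2;7;12;19m[48;2;6;11;16m🬎[38;2;103;85;24m[48;2;6;12;18m▐[38;2;103;85;24m[48;2;103;85;24m [38;2;103;85;24m[48;2;103;85;24m [38;2;103;85;24m[48;2;103;85;24m [38;2;7;12;19m[48;2;6;11;16m🬎[38;2;7;12;19m[48;2;6;11;16m🬎[38;2;7;12;19m[48;2;6;11;16m🬎[0m
[38;2;5;10;14m[48;2;4;9;11m🬎[38;2;5;10;14m[48;2;4;9;11m🬎[38;2;5;10;14m[48;2;4;9;11m🬎[38;2;5;10;14m[48;2;4;9;11m🬎[38;2;104;86;24m[48;2;4;9;11m🬊[38;2;122;100;28m[48;2;4;9;11m🬎[38;2;103;85;24m[48;2;4;9;12m🬀[38;2;5;10;14m[48;2;4;9;11m🬎[38;2;5;10;14m[48;2;4;9;11m🬎[38;2;5;10;14m[48;2;4;9;11m🬎[0m
[38;2;4;9;10m[48;2;3;8;7m🬂[38;2;4;9;10m[48;2;3;8;7m🬂[38;2;4;9;10m[48;2;3;8;7m🬂[38;2;4;9;10m[48;2;3;8;7m🬂[38;2;4;9;10m[48;2;3;8;7m🬂[38;2;4;9;10m[48;2;3;8;7m🬂[38;2;4;9;10m[48;2;3;8;7m🬂[38;2;4;9;10m[48;2;3;8;7m🬂[38;2;4;9;10m[48;2;3;8;7m🬂[38;2;4;9;10m[48;2;3;8;7m🬂[0m
</frame>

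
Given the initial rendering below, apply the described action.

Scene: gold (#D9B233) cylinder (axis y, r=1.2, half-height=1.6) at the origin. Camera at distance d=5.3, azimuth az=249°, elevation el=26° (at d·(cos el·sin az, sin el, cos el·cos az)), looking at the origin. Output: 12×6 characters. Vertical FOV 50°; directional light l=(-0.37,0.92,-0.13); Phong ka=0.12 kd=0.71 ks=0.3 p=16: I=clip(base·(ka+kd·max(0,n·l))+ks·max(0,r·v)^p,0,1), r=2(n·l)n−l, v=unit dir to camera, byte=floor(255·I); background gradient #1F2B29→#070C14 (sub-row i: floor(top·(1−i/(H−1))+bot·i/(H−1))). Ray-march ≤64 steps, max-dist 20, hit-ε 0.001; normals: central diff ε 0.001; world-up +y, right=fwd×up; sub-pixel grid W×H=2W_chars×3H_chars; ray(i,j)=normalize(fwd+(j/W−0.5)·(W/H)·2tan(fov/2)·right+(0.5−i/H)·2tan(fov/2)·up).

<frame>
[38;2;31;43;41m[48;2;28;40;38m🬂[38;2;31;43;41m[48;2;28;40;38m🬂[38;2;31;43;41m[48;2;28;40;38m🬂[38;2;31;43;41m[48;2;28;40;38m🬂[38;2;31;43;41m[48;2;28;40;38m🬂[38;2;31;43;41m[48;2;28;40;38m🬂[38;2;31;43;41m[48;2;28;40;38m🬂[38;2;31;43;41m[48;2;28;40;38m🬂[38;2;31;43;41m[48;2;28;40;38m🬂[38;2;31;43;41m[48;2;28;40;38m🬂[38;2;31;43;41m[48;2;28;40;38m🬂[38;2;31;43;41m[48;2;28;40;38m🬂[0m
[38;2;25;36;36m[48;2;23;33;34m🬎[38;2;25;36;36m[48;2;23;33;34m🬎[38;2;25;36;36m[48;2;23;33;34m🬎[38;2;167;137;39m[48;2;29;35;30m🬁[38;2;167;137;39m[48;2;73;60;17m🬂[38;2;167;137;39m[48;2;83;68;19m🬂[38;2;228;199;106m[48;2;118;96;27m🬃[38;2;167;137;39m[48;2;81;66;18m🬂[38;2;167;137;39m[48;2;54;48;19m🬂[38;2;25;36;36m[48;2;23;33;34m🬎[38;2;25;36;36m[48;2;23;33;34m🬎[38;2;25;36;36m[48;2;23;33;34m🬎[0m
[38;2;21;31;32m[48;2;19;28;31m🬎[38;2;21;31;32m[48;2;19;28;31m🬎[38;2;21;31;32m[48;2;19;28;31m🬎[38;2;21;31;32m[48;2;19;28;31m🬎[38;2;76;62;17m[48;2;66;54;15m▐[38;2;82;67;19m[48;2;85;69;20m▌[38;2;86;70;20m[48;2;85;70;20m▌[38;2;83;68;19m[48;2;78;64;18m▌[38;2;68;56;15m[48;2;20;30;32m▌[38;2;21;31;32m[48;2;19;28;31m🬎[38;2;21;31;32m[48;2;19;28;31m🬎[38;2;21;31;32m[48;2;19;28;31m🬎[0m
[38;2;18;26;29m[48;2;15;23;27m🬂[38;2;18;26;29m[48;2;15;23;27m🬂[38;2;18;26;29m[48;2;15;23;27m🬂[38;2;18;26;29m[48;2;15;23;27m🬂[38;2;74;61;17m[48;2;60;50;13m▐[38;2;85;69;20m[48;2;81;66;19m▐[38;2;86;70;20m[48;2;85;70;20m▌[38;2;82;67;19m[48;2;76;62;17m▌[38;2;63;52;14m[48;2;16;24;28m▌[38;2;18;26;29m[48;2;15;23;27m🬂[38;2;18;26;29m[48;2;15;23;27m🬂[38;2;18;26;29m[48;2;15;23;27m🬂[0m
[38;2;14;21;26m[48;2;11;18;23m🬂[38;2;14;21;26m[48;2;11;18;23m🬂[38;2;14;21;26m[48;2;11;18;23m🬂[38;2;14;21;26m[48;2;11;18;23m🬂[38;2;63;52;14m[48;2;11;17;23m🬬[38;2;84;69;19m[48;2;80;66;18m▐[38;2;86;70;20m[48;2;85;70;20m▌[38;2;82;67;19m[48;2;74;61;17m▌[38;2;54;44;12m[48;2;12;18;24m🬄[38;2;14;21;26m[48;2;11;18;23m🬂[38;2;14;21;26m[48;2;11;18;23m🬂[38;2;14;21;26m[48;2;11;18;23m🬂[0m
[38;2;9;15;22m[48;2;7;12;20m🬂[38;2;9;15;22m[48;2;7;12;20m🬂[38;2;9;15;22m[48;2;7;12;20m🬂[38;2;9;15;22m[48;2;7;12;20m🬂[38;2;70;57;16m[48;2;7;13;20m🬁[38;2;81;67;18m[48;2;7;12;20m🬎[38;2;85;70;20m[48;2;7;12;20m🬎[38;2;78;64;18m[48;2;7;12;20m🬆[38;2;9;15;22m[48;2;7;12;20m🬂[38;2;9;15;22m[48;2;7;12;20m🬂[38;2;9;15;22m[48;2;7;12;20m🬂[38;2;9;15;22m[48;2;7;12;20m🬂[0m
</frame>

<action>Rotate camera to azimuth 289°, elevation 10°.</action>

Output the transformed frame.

<frame>
[38;2;31;43;41m[48;2;28;40;38m🬂[38;2;31;43;41m[48;2;28;40;38m🬂[38;2;31;43;41m[48;2;28;40;38m🬂[38;2;31;43;41m[48;2;28;40;38m🬂[38;2;31;43;41m[48;2;28;40;38m🬂[38;2;31;43;41m[48;2;28;40;38m🬂[38;2;31;43;41m[48;2;28;40;38m🬂[38;2;31;43;41m[48;2;28;40;38m🬂[38;2;31;43;41m[48;2;28;40;38m🬂[38;2;31;43;41m[48;2;28;40;38m🬂[38;2;31;43;41m[48;2;28;40;38m🬂[38;2;31;43;41m[48;2;28;40;38m🬂[0m
[38;2;25;36;36m[48;2;23;33;34m🬎[38;2;25;36;36m[48;2;23;33;34m🬎[38;2;25;36;36m[48;2;23;33;34m🬎[38;2;25;36;36m[48;2;23;33;34m🬎[38;2;85;70;20m[48;2;86;70;20m▌[38;2;83;68;19m[48;2;79;64;18m▌[38;2;73;60;17m[48;2;66;54;15m▌[38;2;57;47;13m[48;2;46;37;10m▌[38;2;24;35;35m[48;2;29;24;6m▐[38;2;25;36;36m[48;2;23;33;34m🬎[38;2;25;36;36m[48;2;23;33;34m🬎[38;2;25;36;36m[48;2;23;33;34m🬎[0m
[38;2;21;31;32m[48;2;19;28;31m🬎[38;2;21;31;32m[48;2;19;28;31m🬎[38;2;21;31;32m[48;2;19;28;31m🬎[38;2;21;31;32m[48;2;19;28;31m🬎[38;2;85;70;20m[48;2;85;69;19m🬨[38;2;83;68;19m[48;2;79;64;18m▌[38;2;73;60;17m[48;2;66;54;15m▌[38;2;56;46;13m[48;2;45;36;10m▌[38;2;20;30;32m[48;2;27;22;6m▐[38;2;21;31;32m[48;2;19;28;31m🬎[38;2;21;31;32m[48;2;19;28;31m🬎[38;2;21;31;32m[48;2;19;28;31m🬎[0m
[38;2;18;26;29m[48;2;15;23;27m🬂[38;2;18;26;29m[48;2;15;23;27m🬂[38;2;18;26;29m[48;2;15;23;27m🬂[38;2;18;26;29m[48;2;15;23;27m🬂[38;2;84;69;19m[48;2;86;70;20m▌[38;2;83;68;19m[48;2;79;65;18m▌[38;2;73;60;17m[48;2;65;54;15m▌[38;2;56;46;13m[48;2;43;35;10m▌[38;2;26;21;6m[48;2;16;24;28m▌[38;2;18;26;29m[48;2;15;23;27m🬂[38;2;18;26;29m[48;2;15;23;27m🬂[38;2;18;26;29m[48;2;15;23;27m🬂[0m
[38;2;14;21;26m[48;2;11;18;23m🬂[38;2;14;21;26m[48;2;11;18;23m🬂[38;2;14;21;26m[48;2;11;18;23m🬂[38;2;14;21;26m[48;2;11;18;23m🬂[38;2;86;70;20m[48;2;83;68;19m▐[38;2;79;65;18m[48;2;83;68;19m▐[38;2;73;60;17m[48;2;65;53;15m▌[38;2;55;45;13m[48;2;42;34;9m▌[38;2;26;21;6m[48;2;12;19;24m▌[38;2;14;21;26m[48;2;11;18;23m🬂[38;2;14;21;26m[48;2;11;18;23m🬂[38;2;14;21;26m[48;2;11;18;23m🬂[0m
[38;2;9;15;22m[48;2;7;12;20m🬂[38;2;9;15;22m[48;2;7;12;20m🬂[38;2;9;15;22m[48;2;7;12;20m🬂[38;2;9;15;22m[48;2;7;12;20m🬂[38;2;84;69;19m[48;2;7;12;20m🬊[38;2;81;67;18m[48;2;7;12;20m🬎[38;2;69;56;16m[48;2;7;12;20m🬎[38;2;48;39;11m[48;2;7;12;20m🬎[38;2;26;21;6m[48;2;7;13;20m🬀[38;2;9;15;22m[48;2;7;12;20m🬂[38;2;9;15;22m[48;2;7;12;20m🬂[38;2;9;15;22m[48;2;7;12;20m🬂[0m
</frame>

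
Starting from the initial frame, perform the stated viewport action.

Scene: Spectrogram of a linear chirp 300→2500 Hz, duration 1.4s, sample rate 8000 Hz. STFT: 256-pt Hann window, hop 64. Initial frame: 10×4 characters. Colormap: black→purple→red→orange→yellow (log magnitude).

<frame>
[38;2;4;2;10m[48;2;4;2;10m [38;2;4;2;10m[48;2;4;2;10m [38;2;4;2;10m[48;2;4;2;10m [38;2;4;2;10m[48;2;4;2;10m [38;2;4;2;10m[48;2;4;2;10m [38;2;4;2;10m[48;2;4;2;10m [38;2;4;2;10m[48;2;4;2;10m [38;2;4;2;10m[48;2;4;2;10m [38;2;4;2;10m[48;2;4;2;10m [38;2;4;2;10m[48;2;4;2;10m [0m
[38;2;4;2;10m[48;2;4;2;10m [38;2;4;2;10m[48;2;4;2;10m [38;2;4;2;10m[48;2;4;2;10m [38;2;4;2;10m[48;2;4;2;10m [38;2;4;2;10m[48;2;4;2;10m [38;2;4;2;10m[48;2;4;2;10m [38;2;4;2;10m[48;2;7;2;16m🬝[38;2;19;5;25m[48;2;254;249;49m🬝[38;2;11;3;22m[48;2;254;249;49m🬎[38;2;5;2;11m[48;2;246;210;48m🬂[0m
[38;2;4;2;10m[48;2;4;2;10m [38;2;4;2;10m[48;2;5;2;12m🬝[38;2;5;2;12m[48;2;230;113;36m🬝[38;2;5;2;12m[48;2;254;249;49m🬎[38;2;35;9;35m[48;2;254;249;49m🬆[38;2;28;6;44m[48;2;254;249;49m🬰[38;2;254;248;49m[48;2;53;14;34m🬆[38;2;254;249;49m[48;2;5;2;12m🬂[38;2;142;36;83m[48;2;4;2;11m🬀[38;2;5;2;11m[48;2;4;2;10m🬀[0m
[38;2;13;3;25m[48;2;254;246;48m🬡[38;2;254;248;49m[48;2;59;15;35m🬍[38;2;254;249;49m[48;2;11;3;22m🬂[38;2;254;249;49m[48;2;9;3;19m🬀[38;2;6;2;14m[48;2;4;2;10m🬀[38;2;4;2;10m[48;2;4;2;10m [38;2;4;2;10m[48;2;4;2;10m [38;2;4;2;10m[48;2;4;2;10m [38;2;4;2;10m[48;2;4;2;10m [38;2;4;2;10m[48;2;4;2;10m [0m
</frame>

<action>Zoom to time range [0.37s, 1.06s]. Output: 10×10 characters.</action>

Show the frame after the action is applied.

<frame>
[38;2;4;2;10m[48;2;4;2;10m [38;2;4;2;10m[48;2;4;2;10m [38;2;4;2;10m[48;2;4;2;10m [38;2;4;2;10m[48;2;4;2;10m [38;2;4;2;10m[48;2;4;2;10m [38;2;4;2;10m[48;2;4;2;10m [38;2;4;2;10m[48;2;4;2;10m [38;2;4;2;10m[48;2;4;2;10m [38;2;4;2;10m[48;2;4;2;10m [38;2;4;2;10m[48;2;4;2;10m [0m
[38;2;4;2;10m[48;2;4;2;10m [38;2;4;2;10m[48;2;4;2;10m [38;2;4;2;10m[48;2;4;2;10m [38;2;4;2;10m[48;2;4;2;10m [38;2;4;2;10m[48;2;4;2;10m [38;2;4;2;10m[48;2;4;2;10m [38;2;4;2;10m[48;2;4;2;10m [38;2;4;2;10m[48;2;4;2;10m [38;2;4;2;10m[48;2;4;2;10m [38;2;4;2;10m[48;2;4;2;10m [0m
[38;2;4;2;10m[48;2;4;2;10m [38;2;4;2;10m[48;2;4;2;10m [38;2;4;2;10m[48;2;4;2;10m [38;2;4;2;10m[48;2;4;2;10m [38;2;4;2;10m[48;2;4;2;10m [38;2;4;2;10m[48;2;4;2;10m [38;2;4;2;10m[48;2;4;2;10m [38;2;4;2;10m[48;2;4;2;10m [38;2;4;2;10m[48;2;4;2;10m [38;2;4;2;10m[48;2;4;2;10m [0m
[38;2;4;2;10m[48;2;4;2;10m [38;2;4;2;10m[48;2;4;2;10m [38;2;4;2;10m[48;2;4;2;10m [38;2;4;2;10m[48;2;4;2;10m [38;2;4;2;10m[48;2;4;2;10m [38;2;4;2;10m[48;2;4;2;10m [38;2;4;2;10m[48;2;4;2;10m [38;2;4;2;10m[48;2;4;2;10m [38;2;4;2;10m[48;2;4;2;10m [38;2;4;2;10m[48;2;4;2;10m [0m
[38;2;4;2;10m[48;2;4;2;10m [38;2;4;2;10m[48;2;4;2;10m [38;2;4;2;10m[48;2;4;2;10m [38;2;4;2;10m[48;2;4;2;10m [38;2;4;2;10m[48;2;4;2;10m [38;2;4;2;10m[48;2;4;2;10m [38;2;4;2;10m[48;2;4;2;10m [38;2;4;2;10m[48;2;5;2;11m🬝[38;2;4;2;10m[48;2;6;2;14m🬎[38;2;7;2;15m[48;2;100;25;86m🬝[0m
[38;2;4;2;10m[48;2;4;2;10m [38;2;4;2;10m[48;2;4;2;10m [38;2;4;2;10m[48;2;4;2;10m [38;2;4;2;10m[48;2;4;2;11m🬝[38;2;4;2;10m[48;2;6;2;13m🬝[38;2;5;2;12m[48;2;23;6;42m🬝[38;2;35;9;30m[48;2;254;237;44m🬝[38;2;18;4;33m[48;2;252;217;36m🬆[38;2;127;34;67m[48;2;254;248;49m🬡[38;2;253;232;42m[48;2;20;5;37m🬎[0m
[38;2;4;2;10m[48;2;6;2;13m🬝[38;2;5;2;12m[48;2;16;4;30m🬝[38;2;27;7;29m[48;2;253;217;36m🬝[38;2;15;4;29m[48;2;245;201;46m🬆[38;2;96;25;55m[48;2;248;214;46m🬂[38;2;253;229;41m[48;2;19;5;35m🬎[38;2;254;248;49m[48;2;18;4;34m🬂[38;2;252;197;28m[48;2;19;5;27m🬀[38;2;15;4;28m[48;2;5;2;11m🬀[38;2;6;2;13m[48;2;4;2;10m🬀[0m
[38;2;21;5;38m[48;2;245;208;50m🬂[38;2;246;210;48m[48;2;20;5;37m🬎[38;2;247;206;43m[48;2;14;3;28m🬆[38;2;253;224;39m[48;2;29;8;29m🬀[38;2;16;4;31m[48;2;5;2;12m🬀[38;2;6;2;13m[48;2;4;2;10m🬀[38;2;4;2;11m[48;2;4;2;10m🬀[38;2;4;2;10m[48;2;4;2;10m [38;2;4;2;10m[48;2;4;2;10m [38;2;4;2;10m[48;2;4;2;10m [0m
[38;2;16;4;30m[48;2;5;2;12m🬀[38;2;6;2;13m[48;2;4;2;10m🬀[38;2;4;2;11m[48;2;4;2;10m🬀[38;2;4;2;10m[48;2;4;2;10m [38;2;4;2;10m[48;2;4;2;10m [38;2;4;2;10m[48;2;4;2;10m [38;2;4;2;10m[48;2;4;2;10m [38;2;4;2;10m[48;2;4;2;10m [38;2;4;2;10m[48;2;4;2;10m [38;2;4;2;10m[48;2;4;2;10m [0m
[38;2;4;2;10m[48;2;4;2;10m [38;2;4;2;10m[48;2;4;2;10m [38;2;4;2;10m[48;2;4;2;10m [38;2;4;2;10m[48;2;4;2;10m [38;2;4;2;10m[48;2;4;2;10m [38;2;4;2;10m[48;2;4;2;10m [38;2;4;2;10m[48;2;4;2;10m [38;2;4;2;10m[48;2;4;2;10m [38;2;4;2;10m[48;2;4;2;10m [38;2;4;2;10m[48;2;4;2;10m [0m
</frame>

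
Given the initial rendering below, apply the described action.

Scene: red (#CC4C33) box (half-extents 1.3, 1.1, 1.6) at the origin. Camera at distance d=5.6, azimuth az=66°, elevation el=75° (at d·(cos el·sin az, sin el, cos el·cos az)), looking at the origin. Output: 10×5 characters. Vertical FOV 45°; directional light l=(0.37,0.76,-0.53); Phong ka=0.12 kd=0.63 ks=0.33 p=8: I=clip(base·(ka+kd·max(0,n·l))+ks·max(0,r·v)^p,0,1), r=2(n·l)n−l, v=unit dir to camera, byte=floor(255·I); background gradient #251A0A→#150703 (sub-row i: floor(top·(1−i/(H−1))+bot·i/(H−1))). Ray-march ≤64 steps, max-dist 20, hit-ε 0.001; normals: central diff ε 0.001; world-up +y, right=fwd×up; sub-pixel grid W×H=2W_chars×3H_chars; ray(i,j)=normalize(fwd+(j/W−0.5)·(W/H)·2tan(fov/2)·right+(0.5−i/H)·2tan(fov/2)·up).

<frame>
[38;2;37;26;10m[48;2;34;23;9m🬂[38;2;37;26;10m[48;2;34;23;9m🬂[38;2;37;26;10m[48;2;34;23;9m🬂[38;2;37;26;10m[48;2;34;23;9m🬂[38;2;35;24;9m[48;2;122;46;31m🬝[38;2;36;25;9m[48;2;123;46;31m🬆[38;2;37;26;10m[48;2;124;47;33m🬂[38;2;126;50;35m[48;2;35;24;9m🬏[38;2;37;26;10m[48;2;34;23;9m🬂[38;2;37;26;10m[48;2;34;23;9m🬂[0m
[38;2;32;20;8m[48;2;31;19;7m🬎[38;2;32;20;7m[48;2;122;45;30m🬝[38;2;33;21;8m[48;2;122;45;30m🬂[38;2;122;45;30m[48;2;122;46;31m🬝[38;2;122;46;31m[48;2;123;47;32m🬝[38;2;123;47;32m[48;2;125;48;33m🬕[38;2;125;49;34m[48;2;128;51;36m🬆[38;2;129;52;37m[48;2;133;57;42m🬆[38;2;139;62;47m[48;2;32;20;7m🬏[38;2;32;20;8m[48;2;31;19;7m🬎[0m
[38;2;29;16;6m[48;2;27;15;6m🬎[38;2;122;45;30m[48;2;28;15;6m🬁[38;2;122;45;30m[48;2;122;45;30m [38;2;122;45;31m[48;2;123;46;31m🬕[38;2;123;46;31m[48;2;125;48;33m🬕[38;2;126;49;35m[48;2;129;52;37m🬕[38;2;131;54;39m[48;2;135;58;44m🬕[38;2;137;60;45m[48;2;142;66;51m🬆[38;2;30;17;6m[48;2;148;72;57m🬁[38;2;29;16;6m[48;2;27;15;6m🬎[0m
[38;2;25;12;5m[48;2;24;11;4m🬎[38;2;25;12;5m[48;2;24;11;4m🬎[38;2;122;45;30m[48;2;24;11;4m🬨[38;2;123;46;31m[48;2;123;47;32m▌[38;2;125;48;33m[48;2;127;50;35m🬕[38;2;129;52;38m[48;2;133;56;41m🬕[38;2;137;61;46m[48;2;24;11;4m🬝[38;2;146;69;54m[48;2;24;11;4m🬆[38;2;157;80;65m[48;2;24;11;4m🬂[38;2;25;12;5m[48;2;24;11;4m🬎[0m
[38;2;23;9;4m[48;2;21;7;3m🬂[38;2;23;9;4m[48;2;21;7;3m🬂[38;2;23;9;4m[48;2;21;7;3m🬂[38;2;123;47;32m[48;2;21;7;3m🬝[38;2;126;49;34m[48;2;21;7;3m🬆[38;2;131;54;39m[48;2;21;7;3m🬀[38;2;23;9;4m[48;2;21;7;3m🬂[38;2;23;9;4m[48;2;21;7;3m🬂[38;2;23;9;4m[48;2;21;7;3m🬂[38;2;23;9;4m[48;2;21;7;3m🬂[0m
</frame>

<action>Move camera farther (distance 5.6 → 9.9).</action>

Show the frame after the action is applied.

<frame>
[38;2;37;26;10m[48;2;34;23;9m🬂[38;2;37;26;10m[48;2;34;23;9m🬂[38;2;37;26;10m[48;2;34;23;9m🬂[38;2;37;26;10m[48;2;34;23;9m🬂[38;2;37;26;10m[48;2;34;23;9m🬂[38;2;37;26;10m[48;2;34;23;9m🬂[38;2;37;26;10m[48;2;34;23;9m🬂[38;2;37;26;10m[48;2;34;23;9m🬂[38;2;37;26;10m[48;2;34;23;9m🬂[38;2;37;26;10m[48;2;34;23;9m🬂[0m
[38;2;32;20;8m[48;2;31;19;7m🬎[38;2;32;20;8m[48;2;31;19;7m🬎[38;2;32;20;8m[48;2;31;19;7m🬎[38;2;32;20;8m[48;2;31;19;7m🬎[38;2;32;20;7m[48;2;123;47;32m🬝[38;2;32;20;8m[48;2;125;48;33m🬆[38;2;127;50;35m[48;2;32;20;7m🬓[38;2;32;20;8m[48;2;31;19;7m🬎[38;2;32;20;8m[48;2;31;19;7m🬎[38;2;32;20;8m[48;2;31;19;7m🬎[0m
[38;2;29;16;6m[48;2;27;15;6m🬎[38;2;29;16;6m[48;2;27;15;6m🬎[38;2;29;16;6m[48;2;27;15;6m🬎[38;2;122;46;31m[48;2;28;16;6m▐[38;2;123;46;31m[48;2;125;48;33m🬕[38;2;126;49;35m[48;2;129;52;37m🬕[38;2;131;54;39m[48;2;135;58;44m🬕[38;2;141;64;49m[48;2;29;16;6m🬏[38;2;29;16;6m[48;2;27;15;6m🬎[38;2;29;16;6m[48;2;27;15;6m🬎[0m
[38;2;25;12;5m[48;2;24;11;4m🬎[38;2;25;12;5m[48;2;24;11;4m🬎[38;2;25;12;5m[48;2;24;11;4m🬎[38;2;25;12;5m[48;2;24;11;4m🬎[38;2;125;48;33m[48;2;24;11;4m🬎[38;2;129;53;38m[48;2;36;15;7m🬂[38;2;72;26;18m[48;2;24;11;4m🬀[38;2;25;12;5m[48;2;24;11;4m🬎[38;2;25;12;5m[48;2;24;11;4m🬎[38;2;25;12;5m[48;2;24;11;4m🬎[0m
[38;2;23;9;4m[48;2;21;7;3m🬂[38;2;23;9;4m[48;2;21;7;3m🬂[38;2;23;9;4m[48;2;21;7;3m🬂[38;2;23;9;4m[48;2;21;7;3m🬂[38;2;23;9;4m[48;2;21;7;3m🬂[38;2;23;9;4m[48;2;21;7;3m🬂[38;2;23;9;4m[48;2;21;7;3m🬂[38;2;23;9;4m[48;2;21;7;3m🬂[38;2;23;9;4m[48;2;21;7;3m🬂[38;2;23;9;4m[48;2;21;7;3m🬂[0m
</frame>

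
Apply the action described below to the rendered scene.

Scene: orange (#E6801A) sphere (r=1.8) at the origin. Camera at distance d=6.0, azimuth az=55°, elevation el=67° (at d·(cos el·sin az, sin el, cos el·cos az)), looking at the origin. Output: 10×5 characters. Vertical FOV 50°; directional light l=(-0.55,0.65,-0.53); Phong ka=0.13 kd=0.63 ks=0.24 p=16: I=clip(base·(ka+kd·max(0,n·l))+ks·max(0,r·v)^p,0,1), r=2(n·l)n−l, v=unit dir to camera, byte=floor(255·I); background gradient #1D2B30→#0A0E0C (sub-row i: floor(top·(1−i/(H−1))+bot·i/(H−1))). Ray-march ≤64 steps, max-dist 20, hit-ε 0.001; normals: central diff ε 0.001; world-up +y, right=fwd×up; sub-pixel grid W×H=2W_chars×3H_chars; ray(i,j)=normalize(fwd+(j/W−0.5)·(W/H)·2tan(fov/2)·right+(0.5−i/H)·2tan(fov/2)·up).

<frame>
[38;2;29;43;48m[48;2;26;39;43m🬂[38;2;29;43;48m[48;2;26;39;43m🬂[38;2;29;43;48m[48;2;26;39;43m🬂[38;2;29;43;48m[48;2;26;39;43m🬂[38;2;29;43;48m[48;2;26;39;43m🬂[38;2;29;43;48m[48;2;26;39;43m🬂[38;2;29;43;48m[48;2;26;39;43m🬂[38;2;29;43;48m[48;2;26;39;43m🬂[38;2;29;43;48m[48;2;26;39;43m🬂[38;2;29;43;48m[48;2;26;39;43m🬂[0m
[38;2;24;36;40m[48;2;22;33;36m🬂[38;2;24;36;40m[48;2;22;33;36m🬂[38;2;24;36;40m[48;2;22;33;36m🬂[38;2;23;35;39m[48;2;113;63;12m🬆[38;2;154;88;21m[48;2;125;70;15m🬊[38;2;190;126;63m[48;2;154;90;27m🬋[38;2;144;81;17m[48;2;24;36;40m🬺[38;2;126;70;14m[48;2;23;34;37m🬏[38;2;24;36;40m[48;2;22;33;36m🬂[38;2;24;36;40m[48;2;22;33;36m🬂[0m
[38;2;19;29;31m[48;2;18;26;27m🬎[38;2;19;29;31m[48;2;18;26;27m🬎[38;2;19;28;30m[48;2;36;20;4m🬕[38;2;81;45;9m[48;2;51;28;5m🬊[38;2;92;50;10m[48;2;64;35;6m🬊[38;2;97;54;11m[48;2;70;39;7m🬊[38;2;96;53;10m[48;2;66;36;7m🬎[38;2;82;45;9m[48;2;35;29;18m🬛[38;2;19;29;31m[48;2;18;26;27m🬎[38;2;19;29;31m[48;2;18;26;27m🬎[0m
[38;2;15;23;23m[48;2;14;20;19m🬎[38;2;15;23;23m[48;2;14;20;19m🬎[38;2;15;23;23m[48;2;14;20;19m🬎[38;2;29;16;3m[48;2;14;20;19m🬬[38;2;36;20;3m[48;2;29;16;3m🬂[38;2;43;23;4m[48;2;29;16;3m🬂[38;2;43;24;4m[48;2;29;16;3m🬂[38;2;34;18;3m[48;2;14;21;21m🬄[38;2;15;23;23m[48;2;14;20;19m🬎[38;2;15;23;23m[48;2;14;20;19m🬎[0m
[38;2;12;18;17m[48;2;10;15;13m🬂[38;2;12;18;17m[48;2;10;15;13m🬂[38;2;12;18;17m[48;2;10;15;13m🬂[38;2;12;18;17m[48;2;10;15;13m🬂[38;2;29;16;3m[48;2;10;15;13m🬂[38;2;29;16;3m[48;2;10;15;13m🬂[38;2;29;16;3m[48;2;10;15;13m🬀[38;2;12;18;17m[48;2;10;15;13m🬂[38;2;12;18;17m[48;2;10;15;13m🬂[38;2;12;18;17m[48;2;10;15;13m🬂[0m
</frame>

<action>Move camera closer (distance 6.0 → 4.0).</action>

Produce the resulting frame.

<frame>
[38;2;29;43;48m[48;2;26;39;43m🬂[38;2;29;43;48m[48;2;26;39;43m🬂[38;2;27;40;45m[48;2;124;69;14m🬝[38;2;29;43;48m[48;2;137;76;15m🬀[38;2;149;85;20m[48;2;162;104;46m🬝[38;2;163;96;29m[48;2;191;133;74m🬎[38;2;157;89;21m[48;2;174;114;54m🬬[38;2;143;80;16m[48;2;28;42;47m🬱[38;2;29;43;48m[48;2;26;39;43m🬂[38;2;29;43;48m[48;2;26;39;43m🬂[0m
[38;2;24;36;40m[48;2;22;33;36m🬂[38;2;87;48;9m[48;2;23;34;38m🬦[38;2;107;59;11m[48;2;91;50;10m🬊[38;2;112;62;13m[48;2;96;53;10m🬊[38;2;131;78;25m[48;2;103;57;12m🬂[38;2;158;104;50m[48;2;109;62;16m🬂[38;2;144;90;34m[48;2;110;62;15m🬂[38;2;127;71;15m[48;2;109;60;12m🬂[38;2;113;63;12m[48;2;24;36;40m🬺[38;2;24;36;40m[48;2;22;33;36m🬂[0m
[38;2;19;29;31m[48;2;18;26;27m🬎[38;2;26;24;17m[48;2;56;31;6m🬐[38;2;74;41;7m[48;2;58;32;6m🬊[38;2;79;44;8m[48;2;64;35;7m🬊[38;2;83;46;8m[48;2;69;38;7m🬊[38;2;86;47;9m[48;2;72;40;7m🬊[38;2;86;48;9m[48;2;70;39;7m🬎[38;2;93;51;10m[48;2;76;42;8m🬂[38;2;87;48;9m[48;2;69;38;7m🬎[38;2;68;38;7m[48;2;19;28;30m🬓[0m
[38;2;15;23;23m[48;2;14;20;19m🬎[38;2;15;22;21m[48;2;30;16;3m▌[38;2;42;23;4m[48;2;30;16;3m🬂[38;2;50;28;5m[48;2;33;18;3m🬂[38;2;51;28;5m[48;2;35;19;3m🬊[38;2;54;30;5m[48;2;38;21;4m🬊[38;2;55;31;5m[48;2;40;22;4m🬊[38;2;53;29;5m[48;2;34;18;3m🬎[38;2;52;29;5m[48;2;33;18;3m🬆[38;2;15;23;23m[48;2;14;20;19m🬎[0m
[38;2;12;18;17m[48;2;10;15;13m🬂[38;2;12;18;17m[48;2;10;15;13m🬂[38;2;29;16;3m[48;2;10;14;12m🬊[38;2;29;16;3m[48;2;29;16;3m [38;2;29;16;3m[48;2;29;16;3m [38;2;29;16;3m[48;2;29;16;3m [38;2;29;16;3m[48;2;29;16;3m [38;2;29;16;3m[48;2;10;14;12m🬝[38;2;29;16;3m[48;2;10;15;13m🬀[38;2;12;18;17m[48;2;10;15;13m🬂[0m
</frame>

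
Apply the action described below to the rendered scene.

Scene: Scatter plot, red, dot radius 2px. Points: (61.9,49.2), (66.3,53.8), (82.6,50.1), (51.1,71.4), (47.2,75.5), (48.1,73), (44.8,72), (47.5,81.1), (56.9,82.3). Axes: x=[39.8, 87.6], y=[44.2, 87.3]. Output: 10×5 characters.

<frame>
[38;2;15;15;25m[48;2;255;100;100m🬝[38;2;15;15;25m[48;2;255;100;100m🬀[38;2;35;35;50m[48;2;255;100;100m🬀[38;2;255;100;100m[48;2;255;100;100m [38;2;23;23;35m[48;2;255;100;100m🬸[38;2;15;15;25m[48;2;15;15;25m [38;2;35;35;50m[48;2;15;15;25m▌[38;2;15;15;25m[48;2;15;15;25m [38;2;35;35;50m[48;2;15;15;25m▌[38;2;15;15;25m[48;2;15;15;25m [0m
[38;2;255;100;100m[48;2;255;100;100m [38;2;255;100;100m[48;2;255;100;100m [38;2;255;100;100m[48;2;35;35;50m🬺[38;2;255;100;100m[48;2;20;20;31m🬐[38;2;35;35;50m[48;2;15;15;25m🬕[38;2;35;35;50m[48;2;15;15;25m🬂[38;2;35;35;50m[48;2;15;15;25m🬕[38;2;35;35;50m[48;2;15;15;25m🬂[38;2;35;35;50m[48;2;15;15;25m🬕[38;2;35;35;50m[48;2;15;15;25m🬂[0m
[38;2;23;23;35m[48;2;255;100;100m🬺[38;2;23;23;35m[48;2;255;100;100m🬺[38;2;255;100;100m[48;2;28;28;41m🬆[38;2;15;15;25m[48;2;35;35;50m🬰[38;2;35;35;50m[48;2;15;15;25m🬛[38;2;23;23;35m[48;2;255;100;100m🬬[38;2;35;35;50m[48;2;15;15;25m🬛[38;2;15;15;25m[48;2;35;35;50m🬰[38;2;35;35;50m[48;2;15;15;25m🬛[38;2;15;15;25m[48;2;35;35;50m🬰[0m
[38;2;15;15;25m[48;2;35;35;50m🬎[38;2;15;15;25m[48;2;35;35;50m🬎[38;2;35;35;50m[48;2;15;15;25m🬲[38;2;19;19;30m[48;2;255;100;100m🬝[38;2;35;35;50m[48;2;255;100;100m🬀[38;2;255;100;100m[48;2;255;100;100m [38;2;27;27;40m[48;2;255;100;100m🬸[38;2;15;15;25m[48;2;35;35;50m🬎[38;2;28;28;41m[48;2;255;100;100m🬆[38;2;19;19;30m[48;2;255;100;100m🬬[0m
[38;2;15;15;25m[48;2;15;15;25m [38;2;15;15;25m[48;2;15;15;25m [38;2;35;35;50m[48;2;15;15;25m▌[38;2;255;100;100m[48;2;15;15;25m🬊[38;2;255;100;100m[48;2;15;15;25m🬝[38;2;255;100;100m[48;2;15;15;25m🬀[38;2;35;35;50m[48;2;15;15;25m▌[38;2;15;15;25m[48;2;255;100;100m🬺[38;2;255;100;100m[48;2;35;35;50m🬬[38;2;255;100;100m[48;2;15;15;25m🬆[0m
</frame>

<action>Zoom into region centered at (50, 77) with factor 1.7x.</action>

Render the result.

<frame>
[38;2;15;15;25m[48;2;15;15;25m [38;2;15;15;25m[48;2;15;15;25m [38;2;35;35;50m[48;2;15;15;25m▌[38;2;15;15;25m[48;2;255;100;100m🬝[38;2;35;35;50m[48;2;15;15;25m▌[38;2;15;15;25m[48;2;15;15;25m [38;2;35;35;50m[48;2;15;15;25m▌[38;2;15;15;25m[48;2;255;100;100m🬬[38;2;35;35;50m[48;2;15;15;25m▌[38;2;15;15;25m[48;2;15;15;25m [0m
[38;2;35;35;50m[48;2;15;15;25m🬂[38;2;35;35;50m[48;2;15;15;25m🬂[38;2;255;100;100m[48;2;31;31;45m🬇[38;2;255;100;100m[48;2;255;100;100m [38;2;255;100;100m[48;2;25;25;37m🬛[38;2;35;35;50m[48;2;15;15;25m🬂[38;2;35;35;50m[48;2;255;100;100m🬐[38;2;255;100;100m[48;2;255;100;100m [38;2;255;100;100m[48;2;27;27;40m🬃[38;2;35;35;50m[48;2;15;15;25m🬂[0m
[38;2;15;15;25m[48;2;35;35;50m🬰[38;2;15;15;25m[48;2;35;35;50m🬰[38;2;28;28;41m[48;2;255;100;100m🬆[38;2;255;100;100m[48;2;255;100;100m [38;2;255;100;100m[48;2;15;15;25m🬺[38;2;23;23;35m[48;2;255;100;100m🬬[38;2;35;35;50m[48;2;15;15;25m🬛[38;2;255;100;100m[48;2;23;23;35m🬀[38;2;35;35;50m[48;2;15;15;25m🬛[38;2;15;15;25m[48;2;35;35;50m🬰[0m
[38;2;15;15;25m[48;2;35;35;50m🬎[38;2;23;23;35m[48;2;255;100;100m🬺[38;2;255;100;100m[48;2;35;35;50m🬬[38;2;255;100;100m[48;2;35;35;50m🬎[38;2;255;100;100m[48;2;255;100;100m [38;2;255;100;100m[48;2;255;100;100m [38;2;27;27;40m[48;2;255;100;100m🬸[38;2;15;15;25m[48;2;35;35;50m🬎[38;2;35;35;50m[48;2;15;15;25m🬲[38;2;15;15;25m[48;2;35;35;50m🬎[0m
[38;2;15;15;25m[48;2;15;15;25m [38;2;15;15;25m[48;2;15;15;25m [38;2;35;35;50m[48;2;15;15;25m▌[38;2;15;15;25m[48;2;15;15;25m [38;2;35;35;50m[48;2;15;15;25m▌[38;2;255;100;100m[48;2;15;15;25m🬀[38;2;35;35;50m[48;2;15;15;25m▌[38;2;15;15;25m[48;2;15;15;25m [38;2;35;35;50m[48;2;15;15;25m▌[38;2;15;15;25m[48;2;15;15;25m [0m
</frame>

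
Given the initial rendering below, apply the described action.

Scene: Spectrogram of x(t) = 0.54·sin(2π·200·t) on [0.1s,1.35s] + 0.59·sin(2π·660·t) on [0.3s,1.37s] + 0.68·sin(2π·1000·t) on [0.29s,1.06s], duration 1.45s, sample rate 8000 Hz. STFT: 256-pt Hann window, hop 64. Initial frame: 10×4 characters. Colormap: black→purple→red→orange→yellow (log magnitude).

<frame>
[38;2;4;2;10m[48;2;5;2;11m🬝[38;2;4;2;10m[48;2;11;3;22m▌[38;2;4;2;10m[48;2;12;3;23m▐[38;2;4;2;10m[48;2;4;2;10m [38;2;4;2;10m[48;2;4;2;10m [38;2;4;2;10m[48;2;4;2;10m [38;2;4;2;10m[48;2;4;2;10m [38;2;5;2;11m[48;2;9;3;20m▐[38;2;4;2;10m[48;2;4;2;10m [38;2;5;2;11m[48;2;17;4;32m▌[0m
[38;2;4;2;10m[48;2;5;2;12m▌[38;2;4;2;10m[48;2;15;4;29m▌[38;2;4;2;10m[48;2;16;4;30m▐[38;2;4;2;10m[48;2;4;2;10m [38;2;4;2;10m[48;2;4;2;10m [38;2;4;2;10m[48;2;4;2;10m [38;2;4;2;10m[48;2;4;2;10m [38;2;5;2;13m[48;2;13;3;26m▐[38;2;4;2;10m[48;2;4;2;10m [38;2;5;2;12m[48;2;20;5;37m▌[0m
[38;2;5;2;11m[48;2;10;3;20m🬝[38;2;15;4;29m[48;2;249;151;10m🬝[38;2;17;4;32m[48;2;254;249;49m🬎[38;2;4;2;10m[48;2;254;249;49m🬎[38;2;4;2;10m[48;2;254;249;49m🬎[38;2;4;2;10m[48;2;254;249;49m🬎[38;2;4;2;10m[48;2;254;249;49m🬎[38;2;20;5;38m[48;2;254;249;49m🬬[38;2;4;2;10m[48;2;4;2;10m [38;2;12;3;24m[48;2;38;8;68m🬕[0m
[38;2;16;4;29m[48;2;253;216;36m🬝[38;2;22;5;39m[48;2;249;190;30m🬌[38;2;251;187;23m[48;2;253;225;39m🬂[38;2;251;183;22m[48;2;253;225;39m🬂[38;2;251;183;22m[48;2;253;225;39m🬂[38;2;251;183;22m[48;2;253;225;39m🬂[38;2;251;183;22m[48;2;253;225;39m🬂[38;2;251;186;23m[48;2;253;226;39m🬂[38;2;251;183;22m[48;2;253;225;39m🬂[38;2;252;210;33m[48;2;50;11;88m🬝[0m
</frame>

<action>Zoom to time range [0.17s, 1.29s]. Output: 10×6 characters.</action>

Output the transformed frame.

<frame>
[38;2;4;2;10m[48;2;7;2;15m▌[38;2;4;2;10m[48;2;11;3;22m▐[38;2;4;2;10m[48;2;4;2;10m [38;2;4;2;10m[48;2;4;2;10m [38;2;4;2;10m[48;2;4;2;10m [38;2;4;2;10m[48;2;4;2;10m [38;2;4;2;10m[48;2;4;2;10m [38;2;4;2;10m[48;2;4;2;10m [38;2;4;2;10m[48;2;10;3;20m▐[38;2;4;2;10m[48;2;4;2;10m [0m
[38;2;4;2;10m[48;2;7;2;16m▌[38;2;4;2;10m[48;2;13;3;24m▐[38;2;4;2;10m[48;2;4;2;10m [38;2;4;2;10m[48;2;4;2;10m [38;2;4;2;10m[48;2;4;2;10m [38;2;4;2;10m[48;2;4;2;10m [38;2;4;2;10m[48;2;4;2;10m [38;2;4;2;10m[48;2;4;2;10m [38;2;4;2;10m[48;2;11;3;23m▐[38;2;4;2;10m[48;2;4;2;10m [0m
[38;2;4;2;10m[48;2;10;3;20m▌[38;2;4;2;10m[48;2;17;4;32m▐[38;2;4;2;10m[48;2;4;2;10m [38;2;4;2;10m[48;2;4;2;10m [38;2;4;2;10m[48;2;4;2;10m [38;2;4;2;10m[48;2;4;2;10m [38;2;4;2;10m[48;2;4;2;10m [38;2;4;2;10m[48;2;4;2;10m [38;2;4;2;10m[48;2;15;4;29m▐[38;2;4;2;10m[48;2;4;2;10m [0m
[38;2;6;2;14m[48;2;21;5;40m🬕[38;2;4;2;10m[48;2;30;7;54m▐[38;2;4;2;10m[48;2;4;2;10m [38;2;4;2;10m[48;2;4;2;10m [38;2;4;2;10m[48;2;4;2;10m [38;2;4;2;10m[48;2;4;2;10m [38;2;4;2;10m[48;2;4;2;10m [38;2;4;2;10m[48;2;4;2;10m [38;2;8;2;17m[48;2;34;8;60m🬨[38;2;4;2;10m[48;2;4;2;10m [0m
[38;2;4;2;10m[48;2;95;23;86m▌[38;2;72;19;47m[48;2;252;216;35m🬂[38;2;4;2;11m[48;2;252;216;35m🬂[38;2;4;2;11m[48;2;252;216;35m🬂[38;2;4;2;11m[48;2;252;216;35m🬂[38;2;4;2;11m[48;2;252;216;35m🬂[38;2;4;2;11m[48;2;252;216;35m🬂[38;2;4;2;11m[48;2;252;216;35m🬂[38;2;46;12;35m[48;2;252;206;31m🬊[38;2;4;2;10m[48;2;251;183;22m🬎[0m
[38;2;92;23;57m[48;2;253;216;36m🬎[38;2;253;225;39m[48;2;170;44;81m🬰[38;2;253;225;39m[48;2;163;42;82m🬰[38;2;253;225;39m[48;2;163;42;82m🬰[38;2;253;225;39m[48;2;163;42;82m🬰[38;2;253;225;39m[48;2;163;42;82m🬰[38;2;253;225;39m[48;2;163;42;82m🬰[38;2;253;225;39m[48;2;163;42;82m🬰[38;2;253;225;39m[48;2;171;44;81m🬰[38;2;253;225;39m[48;2;163;42;82m🬰[0m
</frame>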